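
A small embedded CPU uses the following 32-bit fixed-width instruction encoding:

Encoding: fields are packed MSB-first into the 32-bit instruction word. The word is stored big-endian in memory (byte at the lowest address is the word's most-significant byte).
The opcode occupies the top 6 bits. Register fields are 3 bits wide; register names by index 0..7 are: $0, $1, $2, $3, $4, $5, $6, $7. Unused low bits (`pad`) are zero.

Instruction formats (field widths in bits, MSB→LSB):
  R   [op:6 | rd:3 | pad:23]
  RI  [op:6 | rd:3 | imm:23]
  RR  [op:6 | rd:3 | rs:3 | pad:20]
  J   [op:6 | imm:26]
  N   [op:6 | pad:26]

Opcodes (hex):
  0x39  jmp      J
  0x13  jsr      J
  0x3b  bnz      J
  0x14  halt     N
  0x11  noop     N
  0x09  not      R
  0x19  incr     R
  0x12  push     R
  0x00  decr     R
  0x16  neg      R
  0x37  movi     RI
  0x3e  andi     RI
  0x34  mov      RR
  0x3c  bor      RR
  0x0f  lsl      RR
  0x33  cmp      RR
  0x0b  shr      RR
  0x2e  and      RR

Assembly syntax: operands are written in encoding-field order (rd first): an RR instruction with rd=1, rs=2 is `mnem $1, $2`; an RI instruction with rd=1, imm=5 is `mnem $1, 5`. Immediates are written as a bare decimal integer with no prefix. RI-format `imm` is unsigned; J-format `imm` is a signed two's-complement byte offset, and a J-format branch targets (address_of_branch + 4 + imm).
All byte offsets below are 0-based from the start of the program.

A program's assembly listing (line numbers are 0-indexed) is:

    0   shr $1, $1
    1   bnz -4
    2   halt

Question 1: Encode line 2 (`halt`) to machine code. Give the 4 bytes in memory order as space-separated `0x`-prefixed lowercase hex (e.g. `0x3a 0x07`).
0x50 0x00 0x00 0x00

2. halt fields op=0x14:6|pad=0:26 → word 50000000h → 50 00 00 00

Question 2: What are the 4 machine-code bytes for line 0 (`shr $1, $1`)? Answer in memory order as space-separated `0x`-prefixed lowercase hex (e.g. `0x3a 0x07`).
0x2c 0x90 0x00 0x00

0. shr fields op=0xb:6|rd=1:3|rs=1:3|pad=0:20 → word 2c900000h → 2c 90 00 00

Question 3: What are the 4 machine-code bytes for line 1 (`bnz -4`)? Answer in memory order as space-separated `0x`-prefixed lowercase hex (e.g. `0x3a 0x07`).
1. bnz fields op=0x3b:6|imm=-4:26 → word effffffch → ef ff ff fc

0xef 0xff 0xff 0xfc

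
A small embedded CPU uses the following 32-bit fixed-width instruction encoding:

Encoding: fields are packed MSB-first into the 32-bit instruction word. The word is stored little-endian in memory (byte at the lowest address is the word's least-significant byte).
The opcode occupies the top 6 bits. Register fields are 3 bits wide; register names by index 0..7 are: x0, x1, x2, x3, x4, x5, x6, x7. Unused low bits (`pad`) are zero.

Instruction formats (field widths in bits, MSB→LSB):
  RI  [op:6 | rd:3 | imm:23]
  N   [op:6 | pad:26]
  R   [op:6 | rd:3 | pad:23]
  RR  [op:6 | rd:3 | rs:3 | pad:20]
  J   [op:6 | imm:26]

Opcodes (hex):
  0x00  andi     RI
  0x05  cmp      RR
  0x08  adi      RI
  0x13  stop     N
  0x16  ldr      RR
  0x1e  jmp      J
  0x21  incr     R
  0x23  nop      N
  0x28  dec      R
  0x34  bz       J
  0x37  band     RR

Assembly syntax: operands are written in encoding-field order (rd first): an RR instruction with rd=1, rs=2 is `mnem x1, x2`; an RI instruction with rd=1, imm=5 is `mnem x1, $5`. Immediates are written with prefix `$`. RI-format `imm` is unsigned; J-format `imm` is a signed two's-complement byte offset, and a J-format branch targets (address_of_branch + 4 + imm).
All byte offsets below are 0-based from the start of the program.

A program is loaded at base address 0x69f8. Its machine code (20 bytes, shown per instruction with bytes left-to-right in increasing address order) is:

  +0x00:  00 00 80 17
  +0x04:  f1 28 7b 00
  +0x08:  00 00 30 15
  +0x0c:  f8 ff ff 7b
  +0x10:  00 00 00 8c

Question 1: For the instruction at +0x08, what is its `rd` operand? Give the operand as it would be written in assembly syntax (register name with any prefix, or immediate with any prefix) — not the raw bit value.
[08] 00 00 30 15 → 0x15300000
  top 6b → 0x5 → cmp [RR]
  [25:23] rd=2 = x2
  [22:20] rs=3 = x3

x2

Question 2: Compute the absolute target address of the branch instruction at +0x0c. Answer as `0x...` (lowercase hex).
0x6a00

[0c] f8 ff ff 7b → 0x7bfffff8
  top 6b → 0x1e → jmp [J]
  imm: (w>>0)&0x3ffffff=0x3fffff8 (s26→-8) → $-8
  target = base 0x69f8 + off 0x0c + 4 + imm -8 = 0x6a00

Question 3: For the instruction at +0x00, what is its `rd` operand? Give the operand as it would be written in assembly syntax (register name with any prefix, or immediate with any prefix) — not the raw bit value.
off 0x00: read 00 00 80 17 as little → 0x17800000
  op=0x17800000>>26=0x5 ⇒ cmp (RR)
  rd@[25:23]=0x7 ⇒ x7
  rs@[22:20]=0x0 ⇒ x0

x7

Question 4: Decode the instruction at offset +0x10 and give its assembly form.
nop

[10] 00 00 00 8c → 0x8c000000
  op=0x8c000000>>26=0x23 ⇒ nop (N)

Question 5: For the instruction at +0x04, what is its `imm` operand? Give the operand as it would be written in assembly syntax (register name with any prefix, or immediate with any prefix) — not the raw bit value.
$8071409

+0x04: f1 28 7b 00 ⇒ word 0x007b28f1 (little)
  opcode bits[31:26]=0x0: andi/RI
  rd: (w>>23)&0x7=0x0 → x0
  imm: (w>>0)&0x7fffff=0x7b28f1 → $8071409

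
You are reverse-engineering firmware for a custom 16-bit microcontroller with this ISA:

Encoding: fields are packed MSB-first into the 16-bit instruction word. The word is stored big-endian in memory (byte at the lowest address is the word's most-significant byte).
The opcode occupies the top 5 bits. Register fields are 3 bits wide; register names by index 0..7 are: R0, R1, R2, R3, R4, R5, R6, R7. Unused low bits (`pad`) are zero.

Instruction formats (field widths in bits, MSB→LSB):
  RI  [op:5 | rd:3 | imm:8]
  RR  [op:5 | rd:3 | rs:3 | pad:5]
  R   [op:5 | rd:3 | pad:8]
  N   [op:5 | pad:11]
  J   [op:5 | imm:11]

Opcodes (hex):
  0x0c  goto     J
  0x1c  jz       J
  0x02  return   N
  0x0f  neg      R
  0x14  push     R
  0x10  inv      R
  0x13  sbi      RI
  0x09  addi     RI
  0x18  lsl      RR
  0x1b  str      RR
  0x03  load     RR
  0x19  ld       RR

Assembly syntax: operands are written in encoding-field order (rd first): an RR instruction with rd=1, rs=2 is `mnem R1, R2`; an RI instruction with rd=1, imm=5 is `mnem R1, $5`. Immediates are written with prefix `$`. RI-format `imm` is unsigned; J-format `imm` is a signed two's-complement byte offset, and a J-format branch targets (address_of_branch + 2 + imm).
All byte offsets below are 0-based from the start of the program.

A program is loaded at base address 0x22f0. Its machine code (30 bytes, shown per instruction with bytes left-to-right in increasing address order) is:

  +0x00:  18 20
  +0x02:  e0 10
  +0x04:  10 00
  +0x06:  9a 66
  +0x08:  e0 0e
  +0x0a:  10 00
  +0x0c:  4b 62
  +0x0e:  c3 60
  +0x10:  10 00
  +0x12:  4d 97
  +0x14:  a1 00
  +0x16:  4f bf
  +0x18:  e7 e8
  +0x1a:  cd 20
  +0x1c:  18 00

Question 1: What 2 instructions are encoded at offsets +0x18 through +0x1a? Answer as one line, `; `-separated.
jz $-24; ld R5, R1

off 0x18: read e7 e8 as big → 0xe7e8
  top 5b → 0x1c → jz [J]
  imm: (w>>0)&0x7ff=0x7e8 (s11→-24) → $-24
off 0x1a: read cd 20 as big → 0xcd20
  top 5b → 0x19 → ld [RR]
  rd: (w>>8)&0x7=0x5 → R5
  rs: (w>>5)&0x7=0x1 → R1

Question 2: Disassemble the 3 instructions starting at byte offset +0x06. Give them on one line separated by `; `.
@+06  big-endian(9a 66) = 0x9a66
  op=0x9a66>>11=0x13 ⇒ sbi (RI)
  rd: (w>>8)&0x7=0x2 → R2
  imm: (w>>0)&0xff=0x66 → $102
@+08  big-endian(e0 0e) = 0xe00e
  op=0xe00e>>11=0x1c ⇒ jz (J)
  imm: (w>>0)&0x7ff=0xe → $14
@+0a  big-endian(10 00) = 0x1000
  op=0x1000>>11=0x2 ⇒ return (N)

sbi R2, $102; jz $14; return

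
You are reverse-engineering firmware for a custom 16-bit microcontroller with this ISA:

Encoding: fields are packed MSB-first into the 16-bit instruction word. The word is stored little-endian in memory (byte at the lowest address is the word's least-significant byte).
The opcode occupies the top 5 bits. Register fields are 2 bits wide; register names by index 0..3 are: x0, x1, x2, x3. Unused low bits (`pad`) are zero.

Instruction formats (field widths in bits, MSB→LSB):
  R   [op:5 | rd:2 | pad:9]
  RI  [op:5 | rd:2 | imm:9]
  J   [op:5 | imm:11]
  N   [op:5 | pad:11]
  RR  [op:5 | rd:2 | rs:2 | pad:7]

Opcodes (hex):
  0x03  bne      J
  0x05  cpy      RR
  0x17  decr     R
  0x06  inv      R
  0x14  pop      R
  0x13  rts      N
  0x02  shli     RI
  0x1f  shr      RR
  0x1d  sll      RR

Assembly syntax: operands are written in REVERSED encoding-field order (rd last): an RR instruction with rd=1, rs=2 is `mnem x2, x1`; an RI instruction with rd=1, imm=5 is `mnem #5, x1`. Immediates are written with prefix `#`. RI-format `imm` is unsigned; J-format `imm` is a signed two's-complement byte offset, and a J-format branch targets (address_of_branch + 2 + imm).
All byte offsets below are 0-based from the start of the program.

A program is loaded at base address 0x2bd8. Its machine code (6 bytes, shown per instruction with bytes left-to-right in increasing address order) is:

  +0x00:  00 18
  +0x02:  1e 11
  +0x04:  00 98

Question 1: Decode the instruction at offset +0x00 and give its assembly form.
bne #0

+0x00: 00 18 ⇒ word 0x1800 (little)
  top 5b → 0x3 → bne [J]
  imm: (w>>0)&0x7ff=0x0 → #0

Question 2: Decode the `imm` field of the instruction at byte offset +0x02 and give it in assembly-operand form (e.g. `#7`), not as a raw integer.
#286

[02] 1e 11 → 0x111e
  opcode bits[15:11]=0x2: shli/RI
  [10:9] rd=0 = x0
  [8:0] imm=286 = #286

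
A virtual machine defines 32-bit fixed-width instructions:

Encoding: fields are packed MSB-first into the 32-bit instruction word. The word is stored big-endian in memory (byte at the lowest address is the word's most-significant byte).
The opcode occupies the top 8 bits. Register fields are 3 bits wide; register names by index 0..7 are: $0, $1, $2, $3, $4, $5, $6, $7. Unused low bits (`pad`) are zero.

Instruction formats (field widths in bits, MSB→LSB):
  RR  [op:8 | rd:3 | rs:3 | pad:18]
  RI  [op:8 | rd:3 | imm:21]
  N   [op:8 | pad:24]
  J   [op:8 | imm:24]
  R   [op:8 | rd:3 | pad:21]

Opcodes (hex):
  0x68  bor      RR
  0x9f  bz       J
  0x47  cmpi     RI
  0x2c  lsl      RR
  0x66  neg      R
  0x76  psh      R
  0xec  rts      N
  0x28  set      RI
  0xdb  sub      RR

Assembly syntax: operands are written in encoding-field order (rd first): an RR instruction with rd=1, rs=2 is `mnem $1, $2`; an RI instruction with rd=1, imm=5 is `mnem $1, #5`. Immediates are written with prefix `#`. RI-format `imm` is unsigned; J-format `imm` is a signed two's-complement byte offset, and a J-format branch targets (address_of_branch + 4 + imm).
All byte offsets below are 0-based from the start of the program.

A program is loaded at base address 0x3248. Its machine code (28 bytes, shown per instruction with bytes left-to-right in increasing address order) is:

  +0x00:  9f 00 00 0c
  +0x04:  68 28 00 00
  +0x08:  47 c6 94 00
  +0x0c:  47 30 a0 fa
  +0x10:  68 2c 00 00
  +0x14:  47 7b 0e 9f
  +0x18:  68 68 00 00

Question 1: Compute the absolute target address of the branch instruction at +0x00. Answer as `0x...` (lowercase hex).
@+00  big-endian(9f 00 00 0c) = 0x9f00000c
  opcode bits[31:24]=0x9f: bz/J
  imm: (w>>0)&0xffffff=0xc → #12
  target = base 0x3248 + off 0x00 + 4 + imm 12 = 0x3258

0x3258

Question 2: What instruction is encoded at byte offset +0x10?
@+10  big-endian(68 2c 00 00) = 0x682c0000
  opcode bits[31:24]=0x68: bor/RR
  [23:21] rd=1 = $1
  [20:18] rs=3 = $3

bor $1, $3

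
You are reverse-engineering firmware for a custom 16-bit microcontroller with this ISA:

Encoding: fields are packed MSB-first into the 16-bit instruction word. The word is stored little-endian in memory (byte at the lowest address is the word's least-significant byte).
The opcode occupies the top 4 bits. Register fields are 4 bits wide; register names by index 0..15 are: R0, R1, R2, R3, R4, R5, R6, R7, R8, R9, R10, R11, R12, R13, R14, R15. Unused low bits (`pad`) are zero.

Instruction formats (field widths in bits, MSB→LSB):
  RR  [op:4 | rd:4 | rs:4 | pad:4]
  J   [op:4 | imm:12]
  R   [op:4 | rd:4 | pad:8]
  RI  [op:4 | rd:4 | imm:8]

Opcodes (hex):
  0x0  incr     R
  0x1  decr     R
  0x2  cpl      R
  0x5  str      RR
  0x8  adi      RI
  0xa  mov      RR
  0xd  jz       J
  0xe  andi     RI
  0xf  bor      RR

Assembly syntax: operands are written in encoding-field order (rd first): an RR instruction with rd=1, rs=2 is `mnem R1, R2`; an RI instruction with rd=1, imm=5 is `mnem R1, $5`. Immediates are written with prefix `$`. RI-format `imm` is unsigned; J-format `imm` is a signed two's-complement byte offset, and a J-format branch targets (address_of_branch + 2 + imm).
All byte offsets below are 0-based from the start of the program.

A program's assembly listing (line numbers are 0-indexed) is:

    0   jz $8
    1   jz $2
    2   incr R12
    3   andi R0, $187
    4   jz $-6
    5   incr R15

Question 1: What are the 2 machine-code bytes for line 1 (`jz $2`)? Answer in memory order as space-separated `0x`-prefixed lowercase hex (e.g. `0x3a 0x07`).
line 1 (jz): pack op=0xd:4|imm=2:12 = 0xd002; little→ 02 d0

0x02 0xd0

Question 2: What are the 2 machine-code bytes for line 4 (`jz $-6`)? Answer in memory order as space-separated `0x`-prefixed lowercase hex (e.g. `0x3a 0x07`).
0xfa 0xdf

L4: jz op=0xd:4|imm=-6:12 ⇒ 0xdffa ⇒ little fa df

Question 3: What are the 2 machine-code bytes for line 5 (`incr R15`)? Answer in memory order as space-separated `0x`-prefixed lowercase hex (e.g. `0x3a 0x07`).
line 5 (incr): pack op=0x0:4|rd=15:4|pad=0:8 = 0x0f00; little→ 00 0f

0x00 0x0f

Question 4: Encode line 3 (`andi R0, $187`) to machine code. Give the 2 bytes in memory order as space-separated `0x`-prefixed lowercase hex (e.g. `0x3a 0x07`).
0xbb 0xe0

3. andi fields op=0xe:4|rd=0:4|imm=187:8 → word e0bbh → bb e0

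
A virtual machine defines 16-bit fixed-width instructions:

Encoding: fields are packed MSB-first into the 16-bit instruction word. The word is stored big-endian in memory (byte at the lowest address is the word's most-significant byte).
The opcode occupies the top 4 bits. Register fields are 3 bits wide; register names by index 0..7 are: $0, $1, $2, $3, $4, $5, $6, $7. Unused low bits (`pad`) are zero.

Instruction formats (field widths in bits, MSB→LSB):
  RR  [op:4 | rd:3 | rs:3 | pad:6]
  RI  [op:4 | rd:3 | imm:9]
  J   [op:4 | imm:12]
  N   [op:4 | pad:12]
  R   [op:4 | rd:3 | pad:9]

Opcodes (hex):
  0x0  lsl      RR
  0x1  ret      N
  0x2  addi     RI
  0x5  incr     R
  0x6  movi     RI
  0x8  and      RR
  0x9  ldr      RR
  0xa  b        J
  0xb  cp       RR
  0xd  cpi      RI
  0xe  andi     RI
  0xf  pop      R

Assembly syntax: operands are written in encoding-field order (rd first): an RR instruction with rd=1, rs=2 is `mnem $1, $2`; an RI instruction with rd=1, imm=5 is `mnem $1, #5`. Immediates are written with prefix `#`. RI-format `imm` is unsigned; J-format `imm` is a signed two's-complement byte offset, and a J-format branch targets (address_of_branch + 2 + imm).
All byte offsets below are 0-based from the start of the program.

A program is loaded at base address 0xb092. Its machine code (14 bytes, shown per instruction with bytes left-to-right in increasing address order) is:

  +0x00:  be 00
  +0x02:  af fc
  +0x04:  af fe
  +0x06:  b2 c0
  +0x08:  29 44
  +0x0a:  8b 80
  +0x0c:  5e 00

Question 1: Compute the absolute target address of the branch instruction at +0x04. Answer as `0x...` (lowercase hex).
+0x04: af fe ⇒ word 0xaffe (big)
  opcode bits[15:12]=0xa: b/J
  imm: (w>>0)&0xfff=0xffe (s12→-2) → #-2
  target = base 0xb092 + off 0x04 + 2 + imm -2 = 0xb096

0xb096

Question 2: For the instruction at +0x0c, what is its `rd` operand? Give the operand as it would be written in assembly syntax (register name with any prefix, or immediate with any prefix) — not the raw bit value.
$7

+0x0c: 5e 00 ⇒ word 0x5e00 (big)
  opcode bits[15:12]=0x5: incr/R
  [11:9] rd=7 = $7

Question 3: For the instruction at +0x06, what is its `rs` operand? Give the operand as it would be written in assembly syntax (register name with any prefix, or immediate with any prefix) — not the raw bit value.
off 0x06: read b2 c0 as big → 0xb2c0
  top 4b → 0xb → cp [RR]
  rd: (w>>9)&0x7=0x1 → $1
  rs: (w>>6)&0x7=0x3 → $3

$3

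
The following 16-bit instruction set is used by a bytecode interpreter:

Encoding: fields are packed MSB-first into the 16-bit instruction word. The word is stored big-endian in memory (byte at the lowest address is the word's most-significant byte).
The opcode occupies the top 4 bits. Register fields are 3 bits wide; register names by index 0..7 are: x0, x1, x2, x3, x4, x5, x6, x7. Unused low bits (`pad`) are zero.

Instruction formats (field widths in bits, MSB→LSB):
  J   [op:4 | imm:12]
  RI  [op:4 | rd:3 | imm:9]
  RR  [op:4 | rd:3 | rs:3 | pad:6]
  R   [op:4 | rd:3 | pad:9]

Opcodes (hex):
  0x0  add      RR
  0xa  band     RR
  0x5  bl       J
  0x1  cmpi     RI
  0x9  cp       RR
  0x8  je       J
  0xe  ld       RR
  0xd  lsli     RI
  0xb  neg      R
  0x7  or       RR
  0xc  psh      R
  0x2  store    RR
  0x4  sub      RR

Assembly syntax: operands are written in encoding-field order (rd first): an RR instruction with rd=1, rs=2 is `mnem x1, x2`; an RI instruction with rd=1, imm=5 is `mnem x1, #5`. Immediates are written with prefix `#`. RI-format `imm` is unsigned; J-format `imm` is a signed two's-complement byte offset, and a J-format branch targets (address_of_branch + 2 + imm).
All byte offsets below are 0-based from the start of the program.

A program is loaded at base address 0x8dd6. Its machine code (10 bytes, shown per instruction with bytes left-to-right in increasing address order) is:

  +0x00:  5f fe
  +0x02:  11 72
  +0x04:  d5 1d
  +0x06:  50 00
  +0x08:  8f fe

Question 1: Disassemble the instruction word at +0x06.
bl #0

[06] 50 00 → 0x5000
  op=0x5000>>12=0x5 ⇒ bl (J)
  imm: (w>>0)&0xfff=0x0 → #0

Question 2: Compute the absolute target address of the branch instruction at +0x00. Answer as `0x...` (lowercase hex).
0x8dd6

[00] 5f fe → 0x5ffe
  opcode bits[15:12]=0x5: bl/J
  [11:0] imm=4094 (s12→-2) = #-2
  target = base 0x8dd6 + off 0x00 + 2 + imm -2 = 0x8dd6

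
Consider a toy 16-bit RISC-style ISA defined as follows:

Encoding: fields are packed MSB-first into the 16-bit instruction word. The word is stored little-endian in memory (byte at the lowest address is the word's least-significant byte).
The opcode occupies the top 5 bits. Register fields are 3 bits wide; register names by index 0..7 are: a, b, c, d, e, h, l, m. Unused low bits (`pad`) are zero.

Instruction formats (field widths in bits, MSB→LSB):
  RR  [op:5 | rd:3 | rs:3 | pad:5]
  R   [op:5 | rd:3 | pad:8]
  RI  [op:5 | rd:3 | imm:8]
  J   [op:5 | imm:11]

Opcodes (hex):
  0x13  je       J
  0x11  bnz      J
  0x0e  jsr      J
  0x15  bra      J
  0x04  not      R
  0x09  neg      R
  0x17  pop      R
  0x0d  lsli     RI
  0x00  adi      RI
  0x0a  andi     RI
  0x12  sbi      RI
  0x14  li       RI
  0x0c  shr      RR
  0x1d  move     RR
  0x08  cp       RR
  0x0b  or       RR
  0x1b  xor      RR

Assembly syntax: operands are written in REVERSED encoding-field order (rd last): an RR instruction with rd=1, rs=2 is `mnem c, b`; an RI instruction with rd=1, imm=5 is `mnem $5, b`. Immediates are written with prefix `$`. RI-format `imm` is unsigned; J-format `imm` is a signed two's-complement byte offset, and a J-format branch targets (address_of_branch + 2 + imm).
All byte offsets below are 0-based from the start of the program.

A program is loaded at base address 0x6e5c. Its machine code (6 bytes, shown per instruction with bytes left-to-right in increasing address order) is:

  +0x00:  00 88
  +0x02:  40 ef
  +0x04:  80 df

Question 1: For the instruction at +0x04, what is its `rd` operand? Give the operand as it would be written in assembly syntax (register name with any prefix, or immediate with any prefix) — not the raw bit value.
+0x04: 80 df ⇒ word 0xdf80 (little)
  opcode bits[15:11]=0x1b: xor/RR
  [10:8] rd=7 = m
  [7:5] rs=4 = e

m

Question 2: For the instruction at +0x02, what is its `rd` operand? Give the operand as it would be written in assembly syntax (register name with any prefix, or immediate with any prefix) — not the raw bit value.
m

@+02  little-endian(40 ef) = 0xef40
  top 5b → 0x1d → move [RR]
  rd: (w>>8)&0x7=0x7 → m
  rs: (w>>5)&0x7=0x2 → c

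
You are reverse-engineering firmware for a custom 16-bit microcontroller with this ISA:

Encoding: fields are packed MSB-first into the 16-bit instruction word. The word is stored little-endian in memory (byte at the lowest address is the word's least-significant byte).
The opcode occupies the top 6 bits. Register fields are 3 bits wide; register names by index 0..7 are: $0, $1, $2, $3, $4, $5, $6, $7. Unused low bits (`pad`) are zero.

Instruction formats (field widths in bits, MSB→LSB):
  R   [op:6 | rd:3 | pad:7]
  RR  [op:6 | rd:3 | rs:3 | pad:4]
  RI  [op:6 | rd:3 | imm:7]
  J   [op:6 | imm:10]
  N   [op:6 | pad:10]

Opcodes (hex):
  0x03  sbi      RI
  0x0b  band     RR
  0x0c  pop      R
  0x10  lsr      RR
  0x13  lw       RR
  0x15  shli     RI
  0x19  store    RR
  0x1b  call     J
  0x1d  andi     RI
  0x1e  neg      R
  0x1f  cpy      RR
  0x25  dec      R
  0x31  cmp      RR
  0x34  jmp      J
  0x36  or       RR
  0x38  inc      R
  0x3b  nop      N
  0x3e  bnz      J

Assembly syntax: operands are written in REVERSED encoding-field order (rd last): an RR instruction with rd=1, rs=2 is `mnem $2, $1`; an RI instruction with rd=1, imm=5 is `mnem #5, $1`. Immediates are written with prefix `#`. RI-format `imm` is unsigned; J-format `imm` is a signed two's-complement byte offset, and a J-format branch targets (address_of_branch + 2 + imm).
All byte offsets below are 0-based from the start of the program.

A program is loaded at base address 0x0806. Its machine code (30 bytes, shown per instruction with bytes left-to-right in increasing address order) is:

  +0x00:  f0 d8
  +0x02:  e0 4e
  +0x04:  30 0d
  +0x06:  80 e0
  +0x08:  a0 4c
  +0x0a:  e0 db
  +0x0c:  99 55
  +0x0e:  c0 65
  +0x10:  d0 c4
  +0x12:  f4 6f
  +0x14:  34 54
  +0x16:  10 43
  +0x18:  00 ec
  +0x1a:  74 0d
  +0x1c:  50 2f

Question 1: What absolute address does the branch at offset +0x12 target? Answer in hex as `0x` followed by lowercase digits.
0x080e

@+12  little-endian(f4 6f) = 0x6ff4
  op=0x6ff4>>10=0x1b ⇒ call (J)
  imm: (w>>0)&0x3ff=0x3f4 (s10→-12) → #-12
  target = base 0x0806 + off 0x12 + 2 + imm -12 = 0x080e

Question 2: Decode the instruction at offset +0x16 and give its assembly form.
lsr $1, $6

+0x16: 10 43 ⇒ word 0x4310 (little)
  opcode bits[15:10]=0x10: lsr/RR
  [9:7] rd=6 = $6
  [6:4] rs=1 = $1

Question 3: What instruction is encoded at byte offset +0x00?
or $7, $1

[00] f0 d8 → 0xd8f0
  op=0xd8f0>>10=0x36 ⇒ or (RR)
  rd@[9:7]=0x1 ⇒ $1
  rs@[6:4]=0x7 ⇒ $7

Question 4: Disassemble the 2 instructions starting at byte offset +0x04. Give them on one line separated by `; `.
sbi #48, $2; inc $1

@+04  little-endian(30 0d) = 0x0d30
  top 6b → 0x3 → sbi [RI]
  rd@[9:7]=0x2 ⇒ $2
  imm@[6:0]=0x30 ⇒ #48
@+06  little-endian(80 e0) = 0xe080
  top 6b → 0x38 → inc [R]
  rd@[9:7]=0x1 ⇒ $1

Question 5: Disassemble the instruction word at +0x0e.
store $4, $3

[0e] c0 65 → 0x65c0
  opcode bits[15:10]=0x19: store/RR
  rd@[9:7]=0x3 ⇒ $3
  rs@[6:4]=0x4 ⇒ $4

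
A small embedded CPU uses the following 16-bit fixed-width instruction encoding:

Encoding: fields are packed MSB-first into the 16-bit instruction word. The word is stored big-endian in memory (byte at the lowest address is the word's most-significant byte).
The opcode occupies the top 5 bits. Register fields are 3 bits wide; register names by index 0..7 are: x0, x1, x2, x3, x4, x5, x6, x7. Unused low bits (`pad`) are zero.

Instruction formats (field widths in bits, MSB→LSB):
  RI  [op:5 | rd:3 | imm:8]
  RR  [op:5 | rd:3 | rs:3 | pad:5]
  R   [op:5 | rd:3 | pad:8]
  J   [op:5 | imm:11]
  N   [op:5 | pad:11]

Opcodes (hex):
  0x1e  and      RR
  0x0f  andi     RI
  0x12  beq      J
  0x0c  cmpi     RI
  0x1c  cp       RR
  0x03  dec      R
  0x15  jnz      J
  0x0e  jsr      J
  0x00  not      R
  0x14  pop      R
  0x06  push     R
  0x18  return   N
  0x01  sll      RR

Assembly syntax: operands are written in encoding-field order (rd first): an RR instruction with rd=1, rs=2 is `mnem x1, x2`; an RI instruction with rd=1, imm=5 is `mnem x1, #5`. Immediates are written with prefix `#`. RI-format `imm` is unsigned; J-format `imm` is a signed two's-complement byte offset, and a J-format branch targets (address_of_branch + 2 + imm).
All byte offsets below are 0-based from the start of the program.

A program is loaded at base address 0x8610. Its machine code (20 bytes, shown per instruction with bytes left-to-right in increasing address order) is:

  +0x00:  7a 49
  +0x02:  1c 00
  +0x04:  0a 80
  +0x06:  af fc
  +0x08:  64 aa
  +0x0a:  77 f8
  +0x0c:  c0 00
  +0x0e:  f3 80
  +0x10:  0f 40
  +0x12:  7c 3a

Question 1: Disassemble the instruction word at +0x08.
cmpi x4, #170

@+08  big-endian(64 aa) = 0x64aa
  top 5b → 0xc → cmpi [RI]
  rd: (w>>8)&0x7=0x4 → x4
  imm: (w>>0)&0xff=0xaa → #170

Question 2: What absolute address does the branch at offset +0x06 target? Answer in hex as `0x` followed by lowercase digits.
@+06  big-endian(af fc) = 0xaffc
  top 5b → 0x15 → jnz [J]
  imm@[10:0]=0x7fc (s11→-4) ⇒ #-4
  target = base 0x8610 + off 0x06 + 2 + imm -4 = 0x8614

0x8614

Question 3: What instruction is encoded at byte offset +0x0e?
and x3, x4

@+0e  big-endian(f3 80) = 0xf380
  op=0xf380>>11=0x1e ⇒ and (RR)
  rd: (w>>8)&0x7=0x3 → x3
  rs: (w>>5)&0x7=0x4 → x4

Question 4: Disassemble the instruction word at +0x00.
andi x2, #73

off 0x00: read 7a 49 as big → 0x7a49
  top 5b → 0xf → andi [RI]
  rd: (w>>8)&0x7=0x2 → x2
  imm: (w>>0)&0xff=0x49 → #73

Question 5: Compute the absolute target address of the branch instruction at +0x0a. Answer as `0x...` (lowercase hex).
[0a] 77 f8 → 0x77f8
  opcode bits[15:11]=0xe: jsr/J
  imm@[10:0]=0x7f8 (s11→-8) ⇒ #-8
  target = base 0x8610 + off 0x0a + 2 + imm -8 = 0x8614

0x8614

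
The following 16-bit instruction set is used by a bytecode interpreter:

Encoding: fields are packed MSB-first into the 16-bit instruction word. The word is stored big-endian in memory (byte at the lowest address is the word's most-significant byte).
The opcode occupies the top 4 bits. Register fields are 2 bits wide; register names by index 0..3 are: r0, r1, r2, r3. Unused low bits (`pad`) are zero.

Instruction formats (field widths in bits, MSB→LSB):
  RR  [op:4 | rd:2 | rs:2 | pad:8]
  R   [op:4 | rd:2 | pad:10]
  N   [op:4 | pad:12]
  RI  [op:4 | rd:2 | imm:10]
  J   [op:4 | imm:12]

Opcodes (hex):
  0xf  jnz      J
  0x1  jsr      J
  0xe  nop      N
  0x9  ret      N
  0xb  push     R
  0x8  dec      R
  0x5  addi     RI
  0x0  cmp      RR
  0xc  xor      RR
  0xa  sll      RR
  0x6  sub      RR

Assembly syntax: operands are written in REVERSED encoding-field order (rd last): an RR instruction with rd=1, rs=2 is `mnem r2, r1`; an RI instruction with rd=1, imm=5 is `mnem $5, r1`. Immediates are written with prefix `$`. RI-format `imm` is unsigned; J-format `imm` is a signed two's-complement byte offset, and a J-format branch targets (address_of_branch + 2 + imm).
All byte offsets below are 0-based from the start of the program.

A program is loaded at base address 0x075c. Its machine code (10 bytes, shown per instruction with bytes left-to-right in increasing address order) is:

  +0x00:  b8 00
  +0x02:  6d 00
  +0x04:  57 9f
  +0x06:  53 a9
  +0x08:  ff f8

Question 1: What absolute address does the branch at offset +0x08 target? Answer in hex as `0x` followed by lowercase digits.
[08] ff f8 → 0xfff8
  op=0xfff8>>12=0xf ⇒ jnz (J)
  imm@[11:0]=0xff8 (s12→-8) ⇒ $-8
  target = base 0x075c + off 0x08 + 2 + imm -8 = 0x075e

0x075e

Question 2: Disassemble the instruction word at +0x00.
push r2

+0x00: b8 00 ⇒ word 0xb800 (big)
  opcode bits[15:12]=0xb: push/R
  [11:10] rd=2 = r2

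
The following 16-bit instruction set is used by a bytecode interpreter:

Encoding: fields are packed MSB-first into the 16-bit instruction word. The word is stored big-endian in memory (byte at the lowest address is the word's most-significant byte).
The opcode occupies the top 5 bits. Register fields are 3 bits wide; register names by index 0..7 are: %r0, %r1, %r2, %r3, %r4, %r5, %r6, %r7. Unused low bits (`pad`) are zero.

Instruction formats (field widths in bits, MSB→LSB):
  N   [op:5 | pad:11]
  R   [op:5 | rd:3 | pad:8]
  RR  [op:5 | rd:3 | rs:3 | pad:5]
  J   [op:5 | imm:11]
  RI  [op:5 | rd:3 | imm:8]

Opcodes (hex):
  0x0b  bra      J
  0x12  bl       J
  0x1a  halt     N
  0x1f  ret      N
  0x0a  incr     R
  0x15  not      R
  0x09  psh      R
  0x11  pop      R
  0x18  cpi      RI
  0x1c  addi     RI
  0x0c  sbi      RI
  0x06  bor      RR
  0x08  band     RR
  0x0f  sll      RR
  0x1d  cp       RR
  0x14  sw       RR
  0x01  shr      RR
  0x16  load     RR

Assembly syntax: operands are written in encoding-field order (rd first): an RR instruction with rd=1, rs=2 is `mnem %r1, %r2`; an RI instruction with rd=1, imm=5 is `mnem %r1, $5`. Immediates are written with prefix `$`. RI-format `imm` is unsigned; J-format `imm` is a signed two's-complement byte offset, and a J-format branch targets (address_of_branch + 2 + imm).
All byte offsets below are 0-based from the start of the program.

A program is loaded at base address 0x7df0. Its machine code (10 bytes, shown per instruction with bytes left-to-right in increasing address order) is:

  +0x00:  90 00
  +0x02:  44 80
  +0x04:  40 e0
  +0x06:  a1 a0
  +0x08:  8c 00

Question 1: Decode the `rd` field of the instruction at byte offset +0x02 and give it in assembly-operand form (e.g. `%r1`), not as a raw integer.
off 0x02: read 44 80 as big → 0x4480
  opcode bits[15:11]=0x8: band/RR
  rd@[10:8]=0x4 ⇒ %r4
  rs@[7:5]=0x4 ⇒ %r4

%r4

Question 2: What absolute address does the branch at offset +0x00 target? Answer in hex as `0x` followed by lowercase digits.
0x7df2

+0x00: 90 00 ⇒ word 0x9000 (big)
  opcode bits[15:11]=0x12: bl/J
  imm@[10:0]=0x0 ⇒ $0
  target = base 0x7df0 + off 0x00 + 2 + imm 0 = 0x7df2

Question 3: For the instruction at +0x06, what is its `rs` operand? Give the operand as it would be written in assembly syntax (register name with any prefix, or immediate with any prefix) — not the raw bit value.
+0x06: a1 a0 ⇒ word 0xa1a0 (big)
  opcode bits[15:11]=0x14: sw/RR
  rd@[10:8]=0x1 ⇒ %r1
  rs@[7:5]=0x5 ⇒ %r5

%r5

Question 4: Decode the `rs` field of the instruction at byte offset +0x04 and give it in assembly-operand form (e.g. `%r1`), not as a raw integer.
@+04  big-endian(40 e0) = 0x40e0
  opcode bits[15:11]=0x8: band/RR
  rd@[10:8]=0x0 ⇒ %r0
  rs@[7:5]=0x7 ⇒ %r7

%r7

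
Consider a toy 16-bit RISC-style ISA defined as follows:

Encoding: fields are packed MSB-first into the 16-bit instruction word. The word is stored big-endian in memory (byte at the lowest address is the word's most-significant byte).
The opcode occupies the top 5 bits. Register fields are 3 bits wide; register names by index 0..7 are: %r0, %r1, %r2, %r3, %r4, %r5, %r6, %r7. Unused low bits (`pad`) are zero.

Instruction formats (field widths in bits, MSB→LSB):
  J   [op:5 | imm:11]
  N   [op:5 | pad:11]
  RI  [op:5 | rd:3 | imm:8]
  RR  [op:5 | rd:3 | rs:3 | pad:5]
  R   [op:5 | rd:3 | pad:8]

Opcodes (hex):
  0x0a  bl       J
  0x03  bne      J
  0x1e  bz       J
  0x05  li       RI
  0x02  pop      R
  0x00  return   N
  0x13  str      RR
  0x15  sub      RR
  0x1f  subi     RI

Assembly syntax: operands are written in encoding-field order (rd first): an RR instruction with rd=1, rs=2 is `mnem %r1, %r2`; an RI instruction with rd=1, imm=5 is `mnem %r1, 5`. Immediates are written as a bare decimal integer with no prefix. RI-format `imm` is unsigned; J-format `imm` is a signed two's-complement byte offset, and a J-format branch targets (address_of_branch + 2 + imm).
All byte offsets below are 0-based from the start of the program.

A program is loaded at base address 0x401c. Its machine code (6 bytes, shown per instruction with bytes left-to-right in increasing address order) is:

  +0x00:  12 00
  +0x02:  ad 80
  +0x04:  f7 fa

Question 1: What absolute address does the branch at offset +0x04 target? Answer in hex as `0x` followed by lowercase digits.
0x401c

off 0x04: read f7 fa as big → 0xf7fa
  op=0xf7fa>>11=0x1e ⇒ bz (J)
  imm: (w>>0)&0x7ff=0x7fa (s11→-6) → -6
  target = base 0x401c + off 0x04 + 2 + imm -6 = 0x401c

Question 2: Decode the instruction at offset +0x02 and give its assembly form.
sub %r5, %r4

off 0x02: read ad 80 as big → 0xad80
  opcode bits[15:11]=0x15: sub/RR
  rd@[10:8]=0x5 ⇒ %r5
  rs@[7:5]=0x4 ⇒ %r4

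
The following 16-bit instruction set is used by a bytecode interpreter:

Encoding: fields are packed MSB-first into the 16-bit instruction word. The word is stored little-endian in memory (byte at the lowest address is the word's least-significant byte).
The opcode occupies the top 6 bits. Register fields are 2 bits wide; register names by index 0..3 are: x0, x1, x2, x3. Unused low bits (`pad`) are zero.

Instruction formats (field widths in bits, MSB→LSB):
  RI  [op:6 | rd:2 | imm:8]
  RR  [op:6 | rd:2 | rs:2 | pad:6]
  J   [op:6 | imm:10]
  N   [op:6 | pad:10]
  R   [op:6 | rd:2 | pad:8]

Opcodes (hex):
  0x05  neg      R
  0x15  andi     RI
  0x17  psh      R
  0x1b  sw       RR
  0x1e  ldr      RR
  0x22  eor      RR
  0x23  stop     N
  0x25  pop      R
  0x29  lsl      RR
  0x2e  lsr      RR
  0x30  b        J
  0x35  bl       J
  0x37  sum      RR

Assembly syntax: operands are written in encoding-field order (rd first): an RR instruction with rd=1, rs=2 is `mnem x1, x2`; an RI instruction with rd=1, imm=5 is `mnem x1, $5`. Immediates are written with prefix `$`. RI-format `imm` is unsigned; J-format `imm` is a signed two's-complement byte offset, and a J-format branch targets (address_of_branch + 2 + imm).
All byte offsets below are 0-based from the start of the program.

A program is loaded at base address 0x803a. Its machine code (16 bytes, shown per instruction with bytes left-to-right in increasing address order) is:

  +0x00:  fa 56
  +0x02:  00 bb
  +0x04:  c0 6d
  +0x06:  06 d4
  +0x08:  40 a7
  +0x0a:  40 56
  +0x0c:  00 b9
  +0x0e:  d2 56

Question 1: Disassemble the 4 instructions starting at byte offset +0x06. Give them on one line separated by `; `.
bl $6; lsl x3, x1; andi x2, $64; lsr x1, x0

off 0x06: read 06 d4 as little → 0xd406
  op=0xd406>>10=0x35 ⇒ bl (J)
  [9:0] imm=6 = $6
off 0x08: read 40 a7 as little → 0xa740
  op=0xa740>>10=0x29 ⇒ lsl (RR)
  [9:8] rd=3 = x3
  [7:6] rs=1 = x1
off 0x0a: read 40 56 as little → 0x5640
  op=0x5640>>10=0x15 ⇒ andi (RI)
  [9:8] rd=2 = x2
  [7:0] imm=64 = $64
off 0x0c: read 00 b9 as little → 0xb900
  op=0xb900>>10=0x2e ⇒ lsr (RR)
  [9:8] rd=1 = x1
  [7:6] rs=0 = x0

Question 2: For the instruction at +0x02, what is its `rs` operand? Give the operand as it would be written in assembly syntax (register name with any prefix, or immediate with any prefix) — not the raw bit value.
x0

@+02  little-endian(00 bb) = 0xbb00
  op=0xbb00>>10=0x2e ⇒ lsr (RR)
  [9:8] rd=3 = x3
  [7:6] rs=0 = x0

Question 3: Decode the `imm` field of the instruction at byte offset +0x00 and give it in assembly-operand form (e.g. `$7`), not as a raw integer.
+0x00: fa 56 ⇒ word 0x56fa (little)
  op=0x56fa>>10=0x15 ⇒ andi (RI)
  rd@[9:8]=0x2 ⇒ x2
  imm@[7:0]=0xfa ⇒ $250

$250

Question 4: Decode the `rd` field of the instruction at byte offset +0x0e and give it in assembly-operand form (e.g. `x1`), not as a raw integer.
[0e] d2 56 → 0x56d2
  op=0x56d2>>10=0x15 ⇒ andi (RI)
  [9:8] rd=2 = x2
  [7:0] imm=210 = $210

x2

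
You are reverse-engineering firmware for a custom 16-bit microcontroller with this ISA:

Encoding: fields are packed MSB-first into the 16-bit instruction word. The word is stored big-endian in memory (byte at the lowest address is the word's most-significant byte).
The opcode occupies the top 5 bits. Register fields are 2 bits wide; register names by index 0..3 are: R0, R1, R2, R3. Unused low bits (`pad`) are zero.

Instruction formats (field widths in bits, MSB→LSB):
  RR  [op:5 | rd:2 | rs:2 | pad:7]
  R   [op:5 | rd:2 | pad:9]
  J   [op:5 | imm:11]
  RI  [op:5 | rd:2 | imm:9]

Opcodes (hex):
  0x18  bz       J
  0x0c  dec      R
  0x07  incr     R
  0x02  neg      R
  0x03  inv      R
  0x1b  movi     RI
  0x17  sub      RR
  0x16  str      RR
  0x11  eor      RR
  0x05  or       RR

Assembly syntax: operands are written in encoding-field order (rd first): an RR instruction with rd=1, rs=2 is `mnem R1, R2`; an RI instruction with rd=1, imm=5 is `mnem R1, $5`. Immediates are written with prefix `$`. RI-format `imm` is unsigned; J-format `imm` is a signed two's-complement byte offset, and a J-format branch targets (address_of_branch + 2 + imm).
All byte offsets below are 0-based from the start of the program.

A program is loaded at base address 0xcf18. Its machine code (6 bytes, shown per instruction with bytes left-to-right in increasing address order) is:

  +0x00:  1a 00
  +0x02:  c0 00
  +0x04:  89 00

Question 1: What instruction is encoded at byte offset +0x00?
inv R1

[00] 1a 00 → 0x1a00
  top 5b → 0x3 → inv [R]
  [10:9] rd=1 = R1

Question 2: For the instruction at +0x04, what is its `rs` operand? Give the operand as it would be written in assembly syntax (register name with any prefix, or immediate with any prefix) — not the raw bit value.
R2

off 0x04: read 89 00 as big → 0x8900
  top 5b → 0x11 → eor [RR]
  rd: (w>>9)&0x3=0x0 → R0
  rs: (w>>7)&0x3=0x2 → R2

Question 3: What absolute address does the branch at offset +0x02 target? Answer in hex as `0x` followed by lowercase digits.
0xcf1c

[02] c0 00 → 0xc000
  opcode bits[15:11]=0x18: bz/J
  imm@[10:0]=0x0 ⇒ $0
  target = base 0xcf18 + off 0x02 + 2 + imm 0 = 0xcf1c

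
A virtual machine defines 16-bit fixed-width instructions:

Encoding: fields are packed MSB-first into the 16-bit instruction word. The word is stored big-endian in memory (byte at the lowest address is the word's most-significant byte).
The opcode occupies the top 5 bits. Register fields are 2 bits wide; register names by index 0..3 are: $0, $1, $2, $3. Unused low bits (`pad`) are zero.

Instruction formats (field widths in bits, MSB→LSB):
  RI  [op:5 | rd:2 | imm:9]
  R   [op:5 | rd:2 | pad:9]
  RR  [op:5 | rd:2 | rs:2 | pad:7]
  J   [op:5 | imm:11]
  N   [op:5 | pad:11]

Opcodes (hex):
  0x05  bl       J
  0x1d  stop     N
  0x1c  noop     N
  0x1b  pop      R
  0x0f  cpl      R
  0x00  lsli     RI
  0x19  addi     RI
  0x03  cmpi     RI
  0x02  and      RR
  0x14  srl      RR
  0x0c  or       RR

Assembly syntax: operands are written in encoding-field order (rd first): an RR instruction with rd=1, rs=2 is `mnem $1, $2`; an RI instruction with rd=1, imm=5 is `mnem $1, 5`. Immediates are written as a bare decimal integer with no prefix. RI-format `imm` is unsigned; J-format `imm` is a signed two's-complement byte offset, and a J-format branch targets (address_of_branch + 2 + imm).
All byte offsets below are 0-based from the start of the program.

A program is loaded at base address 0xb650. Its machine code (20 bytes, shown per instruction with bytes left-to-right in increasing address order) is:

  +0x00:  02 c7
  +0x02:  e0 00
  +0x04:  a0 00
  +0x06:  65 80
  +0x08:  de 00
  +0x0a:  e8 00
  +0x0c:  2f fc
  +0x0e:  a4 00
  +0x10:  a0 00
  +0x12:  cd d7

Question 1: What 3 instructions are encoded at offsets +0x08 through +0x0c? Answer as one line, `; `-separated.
pop $3; stop; bl -4

+0x08: de 00 ⇒ word 0xde00 (big)
  top 5b → 0x1b → pop [R]
  rd: (w>>9)&0x3=0x3 → $3
+0x0a: e8 00 ⇒ word 0xe800 (big)
  top 5b → 0x1d → stop [N]
+0x0c: 2f fc ⇒ word 0x2ffc (big)
  top 5b → 0x5 → bl [J]
  imm: (w>>0)&0x7ff=0x7fc (s11→-4) → -4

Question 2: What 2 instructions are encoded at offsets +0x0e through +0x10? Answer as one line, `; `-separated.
srl $2, $0; srl $0, $0

@+0e  big-endian(a4 00) = 0xa400
  op=0xa400>>11=0x14 ⇒ srl (RR)
  rd: (w>>9)&0x3=0x2 → $2
  rs: (w>>7)&0x3=0x0 → $0
@+10  big-endian(a0 00) = 0xa000
  op=0xa000>>11=0x14 ⇒ srl (RR)
  rd: (w>>9)&0x3=0x0 → $0
  rs: (w>>7)&0x3=0x0 → $0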